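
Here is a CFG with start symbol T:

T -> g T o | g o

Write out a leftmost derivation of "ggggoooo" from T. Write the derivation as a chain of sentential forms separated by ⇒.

T ⇒ gTo   [T -> g T o]
gTo ⇒ ggToo   [T -> g T o]
ggToo ⇒ gggTooo   [T -> g T o]
gggTooo ⇒ ggggoooo   [T -> g o]

T⇒gTo⇒ggToo⇒gggTooo⇒ggggoooo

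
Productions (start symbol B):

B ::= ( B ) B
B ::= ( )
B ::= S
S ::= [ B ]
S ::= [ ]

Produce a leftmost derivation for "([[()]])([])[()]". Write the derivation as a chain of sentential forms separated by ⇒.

B ⇒ (B)B   [B ::= ( B ) B]
(B)B ⇒ (S)B   [B ::= S]
(S)B ⇒ ([B])B   [S ::= [ B ]]
([B])B ⇒ ([S])B   [B ::= S]
([S])B ⇒ ([[B]])B   [S ::= [ B ]]
([[B]])B ⇒ ([[()]])B   [B ::= ( )]
([[()]])B ⇒ ([[()]])(B)B   [B ::= ( B ) B]
([[()]])(B)B ⇒ ([[()]])(S)B   [B ::= S]
([[()]])(S)B ⇒ ([[()]])([])B   [S ::= [ ]]
([[()]])([])B ⇒ ([[()]])([])S   [B ::= S]
([[()]])([])S ⇒ ([[()]])([])[B]   [S ::= [ B ]]
([[()]])([])[B] ⇒ ([[()]])([])[()]   [B ::= ( )]

B ⇒ (B)B ⇒ (S)B ⇒ ([B])B ⇒ ([S])B ⇒ ([[B]])B ⇒ ([[()]])B ⇒ ([[()]])(B)B ⇒ ([[()]])(S)B ⇒ ([[()]])([])B ⇒ ([[()]])([])S ⇒ ([[()]])([])[B] ⇒ ([[()]])([])[()]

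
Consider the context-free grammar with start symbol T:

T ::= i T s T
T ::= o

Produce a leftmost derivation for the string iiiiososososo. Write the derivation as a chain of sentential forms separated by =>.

T => iTsT => iiTsTsT => iiiTsTsTsT => iiiiTsTsTsTsT => iiiiosTsTsTsT => iiiiososTsTsT => iiiiosososTsT => iiiiososososT => iiiiososososo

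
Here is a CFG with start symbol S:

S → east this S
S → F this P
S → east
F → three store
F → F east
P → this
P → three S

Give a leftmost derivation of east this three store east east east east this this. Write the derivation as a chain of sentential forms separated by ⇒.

S ⇒ east this S ⇒ east this F this P ⇒ east this F east this P ⇒ east this F east east this P ⇒ east this F east east east this P ⇒ east this F east east east east this P ⇒ east this three store east east east east this P ⇒ east this three store east east east east this this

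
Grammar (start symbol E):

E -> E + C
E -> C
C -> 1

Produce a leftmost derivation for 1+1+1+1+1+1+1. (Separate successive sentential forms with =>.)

E=>E+C=>E+C+C=>E+C+C+C=>E+C+C+C+C=>E+C+C+C+C+C=>E+C+C+C+C+C+C=>C+C+C+C+C+C+C=>1+C+C+C+C+C+C=>1+1+C+C+C+C+C=>1+1+1+C+C+C+C=>1+1+1+1+C+C+C=>1+1+1+1+1+C+C=>1+1+1+1+1+1+C=>1+1+1+1+1+1+1

E => E+C   [E -> E + C]
E+C => E+C+C   [E -> E + C]
E+C+C => E+C+C+C   [E -> E + C]
E+C+C+C => E+C+C+C+C   [E -> E + C]
E+C+C+C+C => E+C+C+C+C+C   [E -> E + C]
E+C+C+C+C+C => E+C+C+C+C+C+C   [E -> E + C]
E+C+C+C+C+C+C => C+C+C+C+C+C+C   [E -> C]
C+C+C+C+C+C+C => 1+C+C+C+C+C+C   [C -> 1]
1+C+C+C+C+C+C => 1+1+C+C+C+C+C   [C -> 1]
1+1+C+C+C+C+C => 1+1+1+C+C+C+C   [C -> 1]
1+1+1+C+C+C+C => 1+1+1+1+C+C+C   [C -> 1]
1+1+1+1+C+C+C => 1+1+1+1+1+C+C   [C -> 1]
1+1+1+1+1+C+C => 1+1+1+1+1+1+C   [C -> 1]
1+1+1+1+1+1+C => 1+1+1+1+1+1+1   [C -> 1]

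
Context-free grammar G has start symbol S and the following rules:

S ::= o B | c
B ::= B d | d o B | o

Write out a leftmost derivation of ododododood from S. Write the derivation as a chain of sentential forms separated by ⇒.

S ⇒ oB ⇒ odoB ⇒ odoBd ⇒ ododoBd ⇒ odododoBd ⇒ ododododoBd ⇒ ododododood

S ⇒ oB   [S ::= o B]
oB ⇒ odoB   [B ::= d o B]
odoB ⇒ odoBd   [B ::= B d]
odoBd ⇒ ododoBd   [B ::= d o B]
ododoBd ⇒ odododoBd   [B ::= d o B]
odododoBd ⇒ ododododoBd   [B ::= d o B]
ododododoBd ⇒ ododododood   [B ::= o]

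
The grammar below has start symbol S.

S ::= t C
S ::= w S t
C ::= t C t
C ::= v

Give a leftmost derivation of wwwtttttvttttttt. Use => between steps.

S => wSt => wwStt => wwwSttt => wwwtCttt => wwwttCtttt => wwwtttCttttt => wwwttttCtttttt => wwwtttttCttttttt => wwwtttttvttttttt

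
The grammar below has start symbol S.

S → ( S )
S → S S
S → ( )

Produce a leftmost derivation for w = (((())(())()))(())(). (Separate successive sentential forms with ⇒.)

S ⇒ SS ⇒ SSS ⇒ (S)SS ⇒ ((S))SS ⇒ ((SS))SS ⇒ (((S)S))SS ⇒ (((())S))SS ⇒ (((())SS))SS ⇒ (((())(S)S))SS ⇒ (((())(())S))SS ⇒ (((())(())()))SS ⇒ (((())(())()))(S)S ⇒ (((())(())()))(())S ⇒ (((())(())()))(())()

S ⇒ SS   [S → S S]
SS ⇒ SSS   [S → S S]
SSS ⇒ (S)SS   [S → ( S )]
(S)SS ⇒ ((S))SS   [S → ( S )]
((S))SS ⇒ ((SS))SS   [S → S S]
((SS))SS ⇒ (((S)S))SS   [S → ( S )]
(((S)S))SS ⇒ (((())S))SS   [S → ( )]
(((())S))SS ⇒ (((())SS))SS   [S → S S]
(((())SS))SS ⇒ (((())(S)S))SS   [S → ( S )]
(((())(S)S))SS ⇒ (((())(())S))SS   [S → ( )]
(((())(())S))SS ⇒ (((())(())()))SS   [S → ( )]
(((())(())()))SS ⇒ (((())(())()))(S)S   [S → ( S )]
(((())(())()))(S)S ⇒ (((())(())()))(())S   [S → ( )]
(((())(())()))(())S ⇒ (((())(())()))(())()   [S → ( )]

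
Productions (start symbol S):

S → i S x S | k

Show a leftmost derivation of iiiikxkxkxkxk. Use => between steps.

S=>iSxS=>iiSxSxS=>iiiSxSxSxS=>iiiiSxSxSxSxS=>iiiikxSxSxSxS=>iiiikxkxSxSxS=>iiiikxkxkxSxS=>iiiikxkxkxkxS=>iiiikxkxkxkxk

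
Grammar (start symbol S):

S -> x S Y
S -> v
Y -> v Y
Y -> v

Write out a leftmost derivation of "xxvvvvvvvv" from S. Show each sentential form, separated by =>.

S => xSY => xxSYY => xxvYY => xxvvYY => xxvvvYY => xxvvvvYY => xxvvvvvY => xxvvvvvvY => xxvvvvvvvY => xxvvvvvvvv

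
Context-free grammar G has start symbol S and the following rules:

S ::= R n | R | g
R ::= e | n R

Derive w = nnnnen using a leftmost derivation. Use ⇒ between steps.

S ⇒ Rn ⇒ nRn ⇒ nnRn ⇒ nnnRn ⇒ nnnnRn ⇒ nnnnen

S ⇒ Rn   [S ::= R n]
Rn ⇒ nRn   [R ::= n R]
nRn ⇒ nnRn   [R ::= n R]
nnRn ⇒ nnnRn   [R ::= n R]
nnnRn ⇒ nnnnRn   [R ::= n R]
nnnnRn ⇒ nnnnen   [R ::= e]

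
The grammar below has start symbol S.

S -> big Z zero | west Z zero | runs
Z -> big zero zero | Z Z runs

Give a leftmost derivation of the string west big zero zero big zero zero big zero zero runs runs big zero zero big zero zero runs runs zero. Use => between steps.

S => west Z zero   [S -> west Z zero]
west Z zero => west Z Z runs zero   [Z -> Z Z runs]
west Z Z runs zero => west Z Z runs Z runs zero   [Z -> Z Z runs]
west Z Z runs Z runs zero => west big zero zero Z runs Z runs zero   [Z -> big zero zero]
west big zero zero Z runs Z runs zero => west big zero zero Z Z runs runs Z runs zero   [Z -> Z Z runs]
west big zero zero Z Z runs runs Z runs zero => west big zero zero big zero zero Z runs runs Z runs zero   [Z -> big zero zero]
west big zero zero big zero zero Z runs runs Z runs zero => west big zero zero big zero zero big zero zero runs runs Z runs zero   [Z -> big zero zero]
west big zero zero big zero zero big zero zero runs runs Z runs zero => west big zero zero big zero zero big zero zero runs runs Z Z runs runs zero   [Z -> Z Z runs]
west big zero zero big zero zero big zero zero runs runs Z Z runs runs zero => west big zero zero big zero zero big zero zero runs runs big zero zero Z runs runs zero   [Z -> big zero zero]
west big zero zero big zero zero big zero zero runs runs big zero zero Z runs runs zero => west big zero zero big zero zero big zero zero runs runs big zero zero big zero zero runs runs zero   [Z -> big zero zero]

S => west Z zero => west Z Z runs zero => west Z Z runs Z runs zero => west big zero zero Z runs Z runs zero => west big zero zero Z Z runs runs Z runs zero => west big zero zero big zero zero Z runs runs Z runs zero => west big zero zero big zero zero big zero zero runs runs Z runs zero => west big zero zero big zero zero big zero zero runs runs Z Z runs runs zero => west big zero zero big zero zero big zero zero runs runs big zero zero Z runs runs zero => west big zero zero big zero zero big zero zero runs runs big zero zero big zero zero runs runs zero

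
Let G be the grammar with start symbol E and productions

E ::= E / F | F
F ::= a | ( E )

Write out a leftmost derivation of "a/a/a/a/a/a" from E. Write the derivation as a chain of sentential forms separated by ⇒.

E⇒E/F⇒E/F/F⇒E/F/F/F⇒E/F/F/F/F⇒E/F/F/F/F/F⇒F/F/F/F/F/F⇒a/F/F/F/F/F⇒a/a/F/F/F/F⇒a/a/a/F/F/F⇒a/a/a/a/F/F⇒a/a/a/a/a/F⇒a/a/a/a/a/a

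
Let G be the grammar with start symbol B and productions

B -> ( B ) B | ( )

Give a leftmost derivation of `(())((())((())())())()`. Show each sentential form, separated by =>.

B => (B)B   [B -> ( B ) B]
(B)B => (())B   [B -> ( )]
(())B => (())(B)B   [B -> ( B ) B]
(())(B)B => (())((B)B)B   [B -> ( B ) B]
(())((B)B)B => (())((())B)B   [B -> ( )]
(())((())B)B => (())((())(B)B)B   [B -> ( B ) B]
(())((())(B)B)B => (())((())((B)B)B)B   [B -> ( B ) B]
(())((())((B)B)B)B => (())((())((())B)B)B   [B -> ( )]
(())((())((())B)B)B => (())((())((())())B)B   [B -> ( )]
(())((())((())())B)B => (())((())((())())())B   [B -> ( )]
(())((())((())())())B => (())((())((())())())()   [B -> ( )]

B => (B)B => (())B => (())(B)B => (())((B)B)B => (())((())B)B => (())((())(B)B)B => (())((())((B)B)B)B => (())((())((())B)B)B => (())((())((())())B)B => (())((())((())())())B => (())((())((())())())()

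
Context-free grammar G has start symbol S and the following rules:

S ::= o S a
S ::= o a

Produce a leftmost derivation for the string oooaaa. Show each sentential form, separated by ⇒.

S ⇒ oSa ⇒ ooSaa ⇒ oooaaa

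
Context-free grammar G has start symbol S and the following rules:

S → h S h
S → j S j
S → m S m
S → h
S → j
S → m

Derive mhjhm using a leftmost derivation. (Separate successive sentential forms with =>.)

S => mSm => mhShm => mhjhm

S => mSm   [S → m S m]
mSm => mhShm   [S → h S h]
mhShm => mhjhm   [S → j]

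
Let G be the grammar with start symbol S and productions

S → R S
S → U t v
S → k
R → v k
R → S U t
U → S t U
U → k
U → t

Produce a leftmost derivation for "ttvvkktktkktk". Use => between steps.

S => RS => SUtS => RSUtS => SUtSUtS => UtvUtSUtS => ttvUtSUtS => ttvStUtSUtS => ttvRStUtSUtS => ttvvkStUtSUtS => ttvvkktUtSUtS => ttvvkktktSUtS => ttvvkktktkUtS => ttvvkktktkktS => ttvvkktktkktk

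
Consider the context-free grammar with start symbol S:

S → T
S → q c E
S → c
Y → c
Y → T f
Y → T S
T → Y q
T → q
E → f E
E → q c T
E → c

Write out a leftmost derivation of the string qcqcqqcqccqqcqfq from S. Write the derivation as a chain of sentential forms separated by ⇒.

S ⇒ qcE   [S → q c E]
qcE ⇒ qcqcT   [E → q c T]
qcqcT ⇒ qcqcYq   [T → Y q]
qcqcYq ⇒ qcqcTfq   [Y → T f]
qcqcTfq ⇒ qcqcYqfq   [T → Y q]
qcqcYqfq ⇒ qcqcTSqfq   [Y → T S]
qcqcTSqfq ⇒ qcqcYqSqfq   [T → Y q]
qcqcYqSqfq ⇒ qcqcTSqSqfq   [Y → T S]
qcqcTSqSqfq ⇒ qcqcqSqSqfq   [T → q]
qcqcqSqSqfq ⇒ qcqcqqcEqSqfq   [S → q c E]
qcqcqqcEqSqfq ⇒ qcqcqqcqcTqSqfq   [E → q c T]
qcqcqqcqcTqSqfq ⇒ qcqcqqcqcYqqSqfq   [T → Y q]
qcqcqqcqcYqqSqfq ⇒ qcqcqqcqccqqSqfq   [Y → c]
qcqcqqcqccqqSqfq ⇒ qcqcqqcqccqqcqfq   [S → c]

S ⇒ qcE ⇒ qcqcT ⇒ qcqcYq ⇒ qcqcTfq ⇒ qcqcYqfq ⇒ qcqcTSqfq ⇒ qcqcYqSqfq ⇒ qcqcTSqSqfq ⇒ qcqcqSqSqfq ⇒ qcqcqqcEqSqfq ⇒ qcqcqqcqcTqSqfq ⇒ qcqcqqcqcYqqSqfq ⇒ qcqcqqcqccqqSqfq ⇒ qcqcqqcqccqqcqfq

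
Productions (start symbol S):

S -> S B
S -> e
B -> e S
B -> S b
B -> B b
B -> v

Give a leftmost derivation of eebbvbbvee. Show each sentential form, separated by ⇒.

S ⇒ SB ⇒ SBB ⇒ SBBB ⇒ SBBBB ⇒ eBBBB ⇒ eBbBBB ⇒ eSbbBBB ⇒ eebbBBB ⇒ eebbBbBB ⇒ eebbBbbBB ⇒ eebbvbbBB ⇒ eebbvbbvB ⇒ eebbvbbveS ⇒ eebbvbbvee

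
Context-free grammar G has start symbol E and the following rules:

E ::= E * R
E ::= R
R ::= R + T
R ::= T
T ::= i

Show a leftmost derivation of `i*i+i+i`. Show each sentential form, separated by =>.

E => E*R => R*R => T*R => i*R => i*R+T => i*R+T+T => i*T+T+T => i*i+T+T => i*i+i+T => i*i+i+i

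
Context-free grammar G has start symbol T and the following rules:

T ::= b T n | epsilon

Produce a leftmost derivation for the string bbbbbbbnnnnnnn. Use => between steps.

T => bTn   [T ::= b T n]
bTn => bbTnn   [T ::= b T n]
bbTnn => bbbTnnn   [T ::= b T n]
bbbTnnn => bbbbTnnnn   [T ::= b T n]
bbbbTnnnn => bbbbbTnnnnn   [T ::= b T n]
bbbbbTnnnnn => bbbbbbTnnnnnn   [T ::= b T n]
bbbbbbTnnnnnn => bbbbbbbTnnnnnnn   [T ::= b T n]
bbbbbbbTnnnnnnn => bbbbbbbnnnnnnn   [T ::= epsilon]

T=>bTn=>bbTnn=>bbbTnnn=>bbbbTnnnn=>bbbbbTnnnnn=>bbbbbbTnnnnnn=>bbbbbbbTnnnnnnn=>bbbbbbbnnnnnnn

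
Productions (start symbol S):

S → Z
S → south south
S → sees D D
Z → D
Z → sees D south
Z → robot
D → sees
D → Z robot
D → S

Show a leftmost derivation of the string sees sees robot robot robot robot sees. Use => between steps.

S => sees D D => sees S D => sees sees D D D => sees sees Z robot D D => sees sees robot robot D D => sees sees robot robot Z robot D => sees sees robot robot robot robot D => sees sees robot robot robot robot sees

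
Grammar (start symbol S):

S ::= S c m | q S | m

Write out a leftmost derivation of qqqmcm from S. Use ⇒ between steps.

S⇒Scm⇒qScm⇒qqScm⇒qqqScm⇒qqqmcm

S ⇒ Scm   [S ::= S c m]
Scm ⇒ qScm   [S ::= q S]
qScm ⇒ qqScm   [S ::= q S]
qqScm ⇒ qqqScm   [S ::= q S]
qqqScm ⇒ qqqmcm   [S ::= m]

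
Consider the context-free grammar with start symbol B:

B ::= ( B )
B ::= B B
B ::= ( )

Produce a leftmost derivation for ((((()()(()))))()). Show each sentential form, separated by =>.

B => (B)   [B ::= ( B )]
(B) => (BB)   [B ::= B B]
(BB) => ((B)B)   [B ::= ( B )]
((B)B) => (((B))B)   [B ::= ( B )]
(((B))B) => ((((B)))B)   [B ::= ( B )]
((((B)))B) => ((((BB)))B)   [B ::= B B]
((((BB)))B) => ((((BBB)))B)   [B ::= B B]
((((BBB)))B) => ((((()BB)))B)   [B ::= ( )]
((((()BB)))B) => ((((()()B)))B)   [B ::= ( )]
((((()()B)))B) => ((((()()(B))))B)   [B ::= ( B )]
((((()()(B))))B) => ((((()()(()))))B)   [B ::= ( )]
((((()()(()))))B) => ((((()()(()))))())   [B ::= ( )]

B => (B) => (BB) => ((B)B) => (((B))B) => ((((B)))B) => ((((BB)))B) => ((((BBB)))B) => ((((()BB)))B) => ((((()()B)))B) => ((((()()(B))))B) => ((((()()(()))))B) => ((((()()(()))))())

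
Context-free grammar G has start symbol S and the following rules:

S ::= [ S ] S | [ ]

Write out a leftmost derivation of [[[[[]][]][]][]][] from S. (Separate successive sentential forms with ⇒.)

S ⇒ [S]S ⇒ [[S]S]S ⇒ [[[S]S]S]S ⇒ [[[[S]S]S]S]S ⇒ [[[[[]]S]S]S]S ⇒ [[[[[]][]]S]S]S ⇒ [[[[[]][]][]]S]S ⇒ [[[[[]][]][]][]]S ⇒ [[[[[]][]][]][]][]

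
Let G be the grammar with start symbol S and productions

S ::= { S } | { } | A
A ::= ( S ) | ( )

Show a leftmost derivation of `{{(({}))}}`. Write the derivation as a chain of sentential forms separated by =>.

S => {S}   [S ::= { S }]
{S} => {{S}}   [S ::= { S }]
{{S}} => {{A}}   [S ::= A]
{{A}} => {{(S)}}   [A ::= ( S )]
{{(S)}} => {{(A)}}   [S ::= A]
{{(A)}} => {{((S))}}   [A ::= ( S )]
{{((S))}} => {{(({}))}}   [S ::= { }]

S => {S} => {{S}} => {{A}} => {{(S)}} => {{(A)}} => {{((S))}} => {{(({}))}}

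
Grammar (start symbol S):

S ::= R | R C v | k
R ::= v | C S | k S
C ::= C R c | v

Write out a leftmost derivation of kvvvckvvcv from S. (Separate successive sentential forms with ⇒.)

S ⇒ R   [S ::= R]
R ⇒ kS   [R ::= k S]
kS ⇒ kRCv   [S ::= R C v]
kRCv ⇒ kCSCv   [R ::= C S]
kCSCv ⇒ kvSCv   [C ::= v]
kvSCv ⇒ kvRCv   [S ::= R]
kvRCv ⇒ kvCSCv   [R ::= C S]
kvCSCv ⇒ kvCRcSCv   [C ::= C R c]
kvCRcSCv ⇒ kvvRcSCv   [C ::= v]
kvvRcSCv ⇒ kvvvcSCv   [R ::= v]
kvvvcSCv ⇒ kvvvckCv   [S ::= k]
kvvvckCv ⇒ kvvvckCRcv   [C ::= C R c]
kvvvckCRcv ⇒ kvvvckvRcv   [C ::= v]
kvvvckvRcv ⇒ kvvvckvvcv   [R ::= v]

S⇒R⇒kS⇒kRCv⇒kCSCv⇒kvSCv⇒kvRCv⇒kvCSCv⇒kvCRcSCv⇒kvvRcSCv⇒kvvvcSCv⇒kvvvckCv⇒kvvvckCRcv⇒kvvvckvRcv⇒kvvvckvvcv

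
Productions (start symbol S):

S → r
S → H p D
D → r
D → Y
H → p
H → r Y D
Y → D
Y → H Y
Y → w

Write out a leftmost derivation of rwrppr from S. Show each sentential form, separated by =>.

S => HpD => rYDpD => rwDpD => rwrpD => rwrpY => rwrpHY => rwrppY => rwrppD => rwrppr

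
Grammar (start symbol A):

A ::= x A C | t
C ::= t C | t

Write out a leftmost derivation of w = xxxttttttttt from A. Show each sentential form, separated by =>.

A => xAC   [A ::= x A C]
xAC => xxACC   [A ::= x A C]
xxACC => xxxACCC   [A ::= x A C]
xxxACCC => xxxtCCC   [A ::= t]
xxxtCCC => xxxttCCC   [C ::= t C]
xxxttCCC => xxxtttCCC   [C ::= t C]
xxxtttCCC => xxxttttCC   [C ::= t]
xxxttttCC => xxxtttttC   [C ::= t]
xxxtttttC => xxxttttttC   [C ::= t C]
xxxttttttC => xxxtttttttC   [C ::= t C]
xxxtttttttC => xxxttttttttC   [C ::= t C]
xxxttttttttC => xxxttttttttt   [C ::= t]

A => xAC => xxACC => xxxACCC => xxxtCCC => xxxttCCC => xxxtttCCC => xxxttttCC => xxxtttttC => xxxttttttC => xxxtttttttC => xxxttttttttC => xxxttttttttt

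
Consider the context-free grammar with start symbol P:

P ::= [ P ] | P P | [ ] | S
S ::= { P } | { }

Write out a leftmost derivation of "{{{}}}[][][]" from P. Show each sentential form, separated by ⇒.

P⇒PP⇒PPP⇒PPPP⇒SPPP⇒{P}PPP⇒{S}PPP⇒{{P}}PPP⇒{{S}}PPP⇒{{{}}}PPP⇒{{{}}}[]PP⇒{{{}}}[][]P⇒{{{}}}[][][]

P ⇒ PP   [P ::= P P]
PP ⇒ PPP   [P ::= P P]
PPP ⇒ PPPP   [P ::= P P]
PPPP ⇒ SPPP   [P ::= S]
SPPP ⇒ {P}PPP   [S ::= { P }]
{P}PPP ⇒ {S}PPP   [P ::= S]
{S}PPP ⇒ {{P}}PPP   [S ::= { P }]
{{P}}PPP ⇒ {{S}}PPP   [P ::= S]
{{S}}PPP ⇒ {{{}}}PPP   [S ::= { }]
{{{}}}PPP ⇒ {{{}}}[]PP   [P ::= [ ]]
{{{}}}[]PP ⇒ {{{}}}[][]P   [P ::= [ ]]
{{{}}}[][]P ⇒ {{{}}}[][][]   [P ::= [ ]]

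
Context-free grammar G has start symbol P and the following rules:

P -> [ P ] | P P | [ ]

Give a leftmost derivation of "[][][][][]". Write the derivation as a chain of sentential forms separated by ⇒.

P⇒PP⇒PPP⇒[]PP⇒[][]P⇒[][]PP⇒[][][]P⇒[][][]PP⇒[][][][]P⇒[][][][][]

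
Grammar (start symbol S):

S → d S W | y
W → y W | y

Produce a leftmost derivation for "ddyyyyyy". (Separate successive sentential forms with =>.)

S => dSW   [S → d S W]
dSW => ddSWW   [S → d S W]
ddSWW => ddyWW   [S → y]
ddyWW => ddyyWW   [W → y W]
ddyyWW => ddyyyWW   [W → y W]
ddyyyWW => ddyyyyWW   [W → y W]
ddyyyyWW => ddyyyyyW   [W → y]
ddyyyyyW => ddyyyyyy   [W → y]

S=>dSW=>ddSWW=>ddyWW=>ddyyWW=>ddyyyWW=>ddyyyyWW=>ddyyyyyW=>ddyyyyyy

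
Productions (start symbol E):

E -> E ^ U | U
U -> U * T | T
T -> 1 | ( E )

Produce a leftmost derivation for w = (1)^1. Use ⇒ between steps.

E⇒E^U⇒U^U⇒T^U⇒(E)^U⇒(U)^U⇒(T)^U⇒(1)^U⇒(1)^T⇒(1)^1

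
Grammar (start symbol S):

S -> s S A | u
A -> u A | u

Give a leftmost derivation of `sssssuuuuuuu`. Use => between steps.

S => sSA   [S -> s S A]
sSA => ssSAA   [S -> s S A]
ssSAA => sssSAAA   [S -> s S A]
sssSAAA => ssssSAAAA   [S -> s S A]
ssssSAAAA => sssssSAAAAA   [S -> s S A]
sssssSAAAAA => sssssuAAAAA   [S -> u]
sssssuAAAAA => sssssuuAAAAA   [A -> u A]
sssssuuAAAAA => sssssuuuAAAA   [A -> u]
sssssuuuAAAA => sssssuuuuAAA   [A -> u]
sssssuuuuAAA => sssssuuuuuAA   [A -> u]
sssssuuuuuAA => sssssuuuuuuA   [A -> u]
sssssuuuuuuA => sssssuuuuuuu   [A -> u]

S => sSA => ssSAA => sssSAAA => ssssSAAAA => sssssSAAAAA => sssssuAAAAA => sssssuuAAAAA => sssssuuuAAAA => sssssuuuuAAA => sssssuuuuuAA => sssssuuuuuuA => sssssuuuuuuu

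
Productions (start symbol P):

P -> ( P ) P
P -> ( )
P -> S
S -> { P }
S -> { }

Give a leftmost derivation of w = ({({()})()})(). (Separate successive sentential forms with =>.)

P => (P)P   [P -> ( P ) P]
(P)P => (S)P   [P -> S]
(S)P => ({P})P   [S -> { P }]
({P})P => ({(P)P})P   [P -> ( P ) P]
({(P)P})P => ({(S)P})P   [P -> S]
({(S)P})P => ({({P})P})P   [S -> { P }]
({({P})P})P => ({({()})P})P   [P -> ( )]
({({()})P})P => ({({()})()})P   [P -> ( )]
({({()})()})P => ({({()})()})()   [P -> ( )]

P => (P)P => (S)P => ({P})P => ({(P)P})P => ({(S)P})P => ({({P})P})P => ({({()})P})P => ({({()})()})P => ({({()})()})()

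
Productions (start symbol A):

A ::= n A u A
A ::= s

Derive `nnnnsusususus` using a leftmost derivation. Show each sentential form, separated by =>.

A=>nAuA=>nnAuAuA=>nnnAuAuAuA=>nnnnAuAuAuAuA=>nnnnsuAuAuAuA=>nnnnsusuAuAuA=>nnnnsususuAuA=>nnnnsusususuA=>nnnnsusususus

A => nAuA   [A ::= n A u A]
nAuA => nnAuAuA   [A ::= n A u A]
nnAuAuA => nnnAuAuAuA   [A ::= n A u A]
nnnAuAuAuA => nnnnAuAuAuAuA   [A ::= n A u A]
nnnnAuAuAuAuA => nnnnsuAuAuAuA   [A ::= s]
nnnnsuAuAuAuA => nnnnsusuAuAuA   [A ::= s]
nnnnsusuAuAuA => nnnnsususuAuA   [A ::= s]
nnnnsususuAuA => nnnnsusususuA   [A ::= s]
nnnnsusususuA => nnnnsusususus   [A ::= s]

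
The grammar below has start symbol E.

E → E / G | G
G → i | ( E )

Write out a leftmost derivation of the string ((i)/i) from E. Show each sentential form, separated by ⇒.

E ⇒ G ⇒ (E) ⇒ (E/G) ⇒ (G/G) ⇒ ((E)/G) ⇒ ((G)/G) ⇒ ((i)/G) ⇒ ((i)/i)

E ⇒ G   [E → G]
G ⇒ (E)   [G → ( E )]
(E) ⇒ (E/G)   [E → E / G]
(E/G) ⇒ (G/G)   [E → G]
(G/G) ⇒ ((E)/G)   [G → ( E )]
((E)/G) ⇒ ((G)/G)   [E → G]
((G)/G) ⇒ ((i)/G)   [G → i]
((i)/G) ⇒ ((i)/i)   [G → i]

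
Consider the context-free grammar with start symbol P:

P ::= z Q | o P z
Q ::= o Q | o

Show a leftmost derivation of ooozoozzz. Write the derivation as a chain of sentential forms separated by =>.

P => oPz   [P ::= o P z]
oPz => ooPzz   [P ::= o P z]
ooPzz => oooPzzz   [P ::= o P z]
oooPzzz => ooozQzzz   [P ::= z Q]
ooozQzzz => ooozoQzzz   [Q ::= o Q]
ooozoQzzz => ooozoozzz   [Q ::= o]

P=>oPz=>ooPzz=>oooPzzz=>ooozQzzz=>ooozoQzzz=>ooozoozzz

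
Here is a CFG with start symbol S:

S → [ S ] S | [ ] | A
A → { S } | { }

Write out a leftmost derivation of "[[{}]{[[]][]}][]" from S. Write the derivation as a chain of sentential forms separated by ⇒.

S ⇒ [S]S ⇒ [[S]S]S ⇒ [[A]S]S ⇒ [[{}]S]S ⇒ [[{}]A]S ⇒ [[{}]{S}]S ⇒ [[{}]{[S]S}]S ⇒ [[{}]{[[]]S}]S ⇒ [[{}]{[[]][]}]S ⇒ [[{}]{[[]][]}][]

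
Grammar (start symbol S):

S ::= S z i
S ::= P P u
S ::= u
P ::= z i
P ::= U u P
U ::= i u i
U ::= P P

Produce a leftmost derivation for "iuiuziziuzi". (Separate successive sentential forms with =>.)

S=>Szi=>PPuzi=>UuPPuzi=>iuiuPPuzi=>iuiuziPuzi=>iuiuziziuzi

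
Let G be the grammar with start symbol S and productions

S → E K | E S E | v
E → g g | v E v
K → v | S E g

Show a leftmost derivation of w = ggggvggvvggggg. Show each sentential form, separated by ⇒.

S⇒EK⇒ggK⇒ggSEg⇒ggESEEg⇒ggggSEEg⇒ggggEKEEg⇒ggggvEvKEEg⇒ggggvggvKEEg⇒ggggvggvvEEg⇒ggggvggvvggEg⇒ggggvggvvggggg

S ⇒ EK   [S → E K]
EK ⇒ ggK   [E → g g]
ggK ⇒ ggSEg   [K → S E g]
ggSEg ⇒ ggESEEg   [S → E S E]
ggESEEg ⇒ ggggSEEg   [E → g g]
ggggSEEg ⇒ ggggEKEEg   [S → E K]
ggggEKEEg ⇒ ggggvEvKEEg   [E → v E v]
ggggvEvKEEg ⇒ ggggvggvKEEg   [E → g g]
ggggvggvKEEg ⇒ ggggvggvvEEg   [K → v]
ggggvggvvEEg ⇒ ggggvggvvggEg   [E → g g]
ggggvggvvggEg ⇒ ggggvggvvggggg   [E → g g]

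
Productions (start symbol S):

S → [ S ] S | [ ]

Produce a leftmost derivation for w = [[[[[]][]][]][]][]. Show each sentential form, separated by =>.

S => [S]S   [S → [ S ] S]
[S]S => [[S]S]S   [S → [ S ] S]
[[S]S]S => [[[S]S]S]S   [S → [ S ] S]
[[[S]S]S]S => [[[[S]S]S]S]S   [S → [ S ] S]
[[[[S]S]S]S]S => [[[[[]]S]S]S]S   [S → [ ]]
[[[[[]]S]S]S]S => [[[[[]][]]S]S]S   [S → [ ]]
[[[[[]][]]S]S]S => [[[[[]][]][]]S]S   [S → [ ]]
[[[[[]][]][]]S]S => [[[[[]][]][]][]]S   [S → [ ]]
[[[[[]][]][]][]]S => [[[[[]][]][]][]][]   [S → [ ]]

S => [S]S => [[S]S]S => [[[S]S]S]S => [[[[S]S]S]S]S => [[[[[]]S]S]S]S => [[[[[]][]]S]S]S => [[[[[]][]][]]S]S => [[[[[]][]][]][]]S => [[[[[]][]][]][]][]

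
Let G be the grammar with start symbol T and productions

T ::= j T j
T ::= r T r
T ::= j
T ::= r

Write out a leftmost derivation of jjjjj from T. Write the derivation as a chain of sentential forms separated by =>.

T=>jTj=>jjTjj=>jjjjj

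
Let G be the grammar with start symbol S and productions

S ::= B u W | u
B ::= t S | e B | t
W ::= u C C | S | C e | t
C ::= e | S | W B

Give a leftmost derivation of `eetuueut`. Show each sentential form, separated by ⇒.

S⇒BuW⇒eBuW⇒eeBuW⇒eetuW⇒eetuuCC⇒eetuueC⇒eetuueWB⇒eetuueSB⇒eetuueuB⇒eetuueut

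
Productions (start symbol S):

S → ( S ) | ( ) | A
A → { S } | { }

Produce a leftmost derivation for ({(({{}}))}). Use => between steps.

S => (S) => (A) => ({S}) => ({(S)}) => ({((S))}) => ({((A))}) => ({(({S}))}) => ({(({A}))}) => ({(({{}}))})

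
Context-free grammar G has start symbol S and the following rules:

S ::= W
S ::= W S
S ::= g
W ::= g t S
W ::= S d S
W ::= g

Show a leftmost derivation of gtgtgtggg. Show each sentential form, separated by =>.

S => W => gtS => gtW => gtgtS => gtgtWS => gtgtgtSS => gtgtgtWSS => gtgtgtgSS => gtgtgtggS => gtgtgtggg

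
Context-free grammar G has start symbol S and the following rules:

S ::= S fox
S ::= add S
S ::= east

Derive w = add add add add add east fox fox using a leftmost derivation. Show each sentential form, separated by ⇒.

S ⇒ S fox   [S ::= S fox]
S fox ⇒ add S fox   [S ::= add S]
add S fox ⇒ add S fox fox   [S ::= S fox]
add S fox fox ⇒ add add S fox fox   [S ::= add S]
add add S fox fox ⇒ add add add S fox fox   [S ::= add S]
add add add S fox fox ⇒ add add add add S fox fox   [S ::= add S]
add add add add S fox fox ⇒ add add add add add S fox fox   [S ::= add S]
add add add add add S fox fox ⇒ add add add add add east fox fox   [S ::= east]

S ⇒ S fox ⇒ add S fox ⇒ add S fox fox ⇒ add add S fox fox ⇒ add add add S fox fox ⇒ add add add add S fox fox ⇒ add add add add add S fox fox ⇒ add add add add add east fox fox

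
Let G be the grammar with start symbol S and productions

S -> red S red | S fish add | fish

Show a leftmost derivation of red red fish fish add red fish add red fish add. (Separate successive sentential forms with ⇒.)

S ⇒ S fish add ⇒ red S red fish add ⇒ red S fish add red fish add ⇒ red red S red fish add red fish add ⇒ red red S fish add red fish add red fish add ⇒ red red fish fish add red fish add red fish add

S ⇒ S fish add   [S -> S fish add]
S fish add ⇒ red S red fish add   [S -> red S red]
red S red fish add ⇒ red S fish add red fish add   [S -> S fish add]
red S fish add red fish add ⇒ red red S red fish add red fish add   [S -> red S red]
red red S red fish add red fish add ⇒ red red S fish add red fish add red fish add   [S -> S fish add]
red red S fish add red fish add red fish add ⇒ red red fish fish add red fish add red fish add   [S -> fish]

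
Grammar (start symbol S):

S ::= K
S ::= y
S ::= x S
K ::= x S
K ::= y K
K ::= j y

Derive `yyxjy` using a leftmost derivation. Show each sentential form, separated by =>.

S => K   [S ::= K]
K => yK   [K ::= y K]
yK => yyK   [K ::= y K]
yyK => yyxS   [K ::= x S]
yyxS => yyxK   [S ::= K]
yyxK => yyxjy   [K ::= j y]

S=>K=>yK=>yyK=>yyxS=>yyxK=>yyxjy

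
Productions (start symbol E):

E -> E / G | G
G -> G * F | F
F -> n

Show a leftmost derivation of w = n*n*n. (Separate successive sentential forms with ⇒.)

E ⇒ G ⇒ G*F ⇒ G*F*F ⇒ F*F*F ⇒ n*F*F ⇒ n*n*F ⇒ n*n*n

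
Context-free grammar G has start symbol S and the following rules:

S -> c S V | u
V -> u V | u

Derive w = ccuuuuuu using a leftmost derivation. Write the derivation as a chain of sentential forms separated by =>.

S => cSV => ccSVV => ccuVV => ccuuVV => ccuuuV => ccuuuuV => ccuuuuuV => ccuuuuuu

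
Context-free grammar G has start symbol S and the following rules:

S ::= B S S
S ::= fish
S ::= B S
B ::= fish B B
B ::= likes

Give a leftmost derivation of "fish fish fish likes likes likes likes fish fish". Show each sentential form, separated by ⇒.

S ⇒ B S S ⇒ fish B B S S ⇒ fish fish B B B S S ⇒ fish fish fish B B B B S S ⇒ fish fish fish likes B B B S S ⇒ fish fish fish likes likes B B S S ⇒ fish fish fish likes likes likes B S S ⇒ fish fish fish likes likes likes likes S S ⇒ fish fish fish likes likes likes likes fish S ⇒ fish fish fish likes likes likes likes fish fish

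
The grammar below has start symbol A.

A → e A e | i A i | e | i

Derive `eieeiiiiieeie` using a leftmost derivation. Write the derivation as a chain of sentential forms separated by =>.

A=>eAe=>eiAie=>eieAeie=>eieeAeeie=>eieeiAieeie=>eieeiiAiieeie=>eieeiiiiieeie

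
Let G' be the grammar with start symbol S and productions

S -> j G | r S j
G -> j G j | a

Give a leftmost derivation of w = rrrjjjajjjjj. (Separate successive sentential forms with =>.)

S => rSj => rrSjj => rrrSjjj => rrrjGjjj => rrrjjGjjjj => rrrjjjGjjjjj => rrrjjjajjjjj

S => rSj   [S -> r S j]
rSj => rrSjj   [S -> r S j]
rrSjj => rrrSjjj   [S -> r S j]
rrrSjjj => rrrjGjjj   [S -> j G]
rrrjGjjj => rrrjjGjjjj   [G -> j G j]
rrrjjGjjjj => rrrjjjGjjjjj   [G -> j G j]
rrrjjjGjjjjj => rrrjjjajjjjj   [G -> a]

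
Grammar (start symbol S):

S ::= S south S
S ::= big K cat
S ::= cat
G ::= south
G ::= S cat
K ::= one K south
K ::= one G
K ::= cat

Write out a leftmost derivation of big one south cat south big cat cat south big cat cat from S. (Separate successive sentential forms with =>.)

S => S south S => S south S south S => big K cat south S south S => big one G cat south S south S => big one south cat south S south S => big one south cat south big K cat south S => big one south cat south big cat cat south S => big one south cat south big cat cat south big K cat => big one south cat south big cat cat south big cat cat

S => S south S   [S ::= S south S]
S south S => S south S south S   [S ::= S south S]
S south S south S => big K cat south S south S   [S ::= big K cat]
big K cat south S south S => big one G cat south S south S   [K ::= one G]
big one G cat south S south S => big one south cat south S south S   [G ::= south]
big one south cat south S south S => big one south cat south big K cat south S   [S ::= big K cat]
big one south cat south big K cat south S => big one south cat south big cat cat south S   [K ::= cat]
big one south cat south big cat cat south S => big one south cat south big cat cat south big K cat   [S ::= big K cat]
big one south cat south big cat cat south big K cat => big one south cat south big cat cat south big cat cat   [K ::= cat]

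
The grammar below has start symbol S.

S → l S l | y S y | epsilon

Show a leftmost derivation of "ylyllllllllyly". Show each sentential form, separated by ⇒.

S ⇒ ySy ⇒ ylSly ⇒ ylySyly ⇒ ylylSlyly ⇒ ylyllSllyly ⇒ ylylllSlllyly ⇒ ylyllllSllllyly ⇒ ylyllllllllyly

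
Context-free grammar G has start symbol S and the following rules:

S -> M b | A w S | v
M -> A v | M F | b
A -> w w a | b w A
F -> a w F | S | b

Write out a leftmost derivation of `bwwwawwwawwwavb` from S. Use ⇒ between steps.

S ⇒ AwS   [S -> A w S]
AwS ⇒ bwAwS   [A -> b w A]
bwAwS ⇒ bwwwawS   [A -> w w a]
bwwwawS ⇒ bwwwawAwS   [S -> A w S]
bwwwawAwS ⇒ bwwwawwwawS   [A -> w w a]
bwwwawwwawS ⇒ bwwwawwwawMb   [S -> M b]
bwwwawwwawMb ⇒ bwwwawwwawAvb   [M -> A v]
bwwwawwwawAvb ⇒ bwwwawwwawwwavb   [A -> w w a]

S⇒AwS⇒bwAwS⇒bwwwawS⇒bwwwawAwS⇒bwwwawwwawS⇒bwwwawwwawMb⇒bwwwawwwawAvb⇒bwwwawwwawwwavb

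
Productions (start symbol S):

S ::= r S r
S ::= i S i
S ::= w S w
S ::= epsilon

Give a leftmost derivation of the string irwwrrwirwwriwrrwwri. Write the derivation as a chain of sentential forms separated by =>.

S => iSi => irSri => irwSwri => irwwSwwri => irwwrSrwwri => irwwrrSrrwwri => irwwrrwSwrrwwri => irwwrrwiSiwrrwwri => irwwrrwirSriwrrwwri => irwwrrwirwSwriwrrwwri => irwwrrwirwwriwrrwwri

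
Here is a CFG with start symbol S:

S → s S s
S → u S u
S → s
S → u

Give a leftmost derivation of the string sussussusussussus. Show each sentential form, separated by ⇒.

S ⇒ sSs ⇒ suSus ⇒ susSsus ⇒ sussSssus ⇒ sussuSussus ⇒ sussusSsussus ⇒ sussussSssussus ⇒ sussussuSussussus ⇒ sussussusussussus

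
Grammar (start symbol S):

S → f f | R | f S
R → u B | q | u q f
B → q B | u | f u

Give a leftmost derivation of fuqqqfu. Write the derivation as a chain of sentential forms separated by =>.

S=>fS=>fR=>fuB=>fuqB=>fuqqB=>fuqqqB=>fuqqqfu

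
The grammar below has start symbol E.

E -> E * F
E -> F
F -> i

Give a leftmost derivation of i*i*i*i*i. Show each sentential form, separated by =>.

E => E*F   [E -> E * F]
E*F => E*F*F   [E -> E * F]
E*F*F => E*F*F*F   [E -> E * F]
E*F*F*F => E*F*F*F*F   [E -> E * F]
E*F*F*F*F => F*F*F*F*F   [E -> F]
F*F*F*F*F => i*F*F*F*F   [F -> i]
i*F*F*F*F => i*i*F*F*F   [F -> i]
i*i*F*F*F => i*i*i*F*F   [F -> i]
i*i*i*F*F => i*i*i*i*F   [F -> i]
i*i*i*i*F => i*i*i*i*i   [F -> i]

E=>E*F=>E*F*F=>E*F*F*F=>E*F*F*F*F=>F*F*F*F*F=>i*F*F*F*F=>i*i*F*F*F=>i*i*i*F*F=>i*i*i*i*F=>i*i*i*i*i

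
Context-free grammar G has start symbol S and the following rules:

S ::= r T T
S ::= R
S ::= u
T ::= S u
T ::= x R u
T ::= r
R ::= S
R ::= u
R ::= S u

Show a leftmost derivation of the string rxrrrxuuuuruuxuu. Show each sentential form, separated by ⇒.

S ⇒ rTT   [S ::= r T T]
rTT ⇒ rxRuT   [T ::= x R u]
rxRuT ⇒ rxSuuT   [R ::= S u]
rxSuuT ⇒ rxrTTuuT   [S ::= r T T]
rxrTTuuT ⇒ rxrSuTuuT   [T ::= S u]
rxrSuTuuT ⇒ rxrrTTuTuuT   [S ::= r T T]
rxrrTTuTuuT ⇒ rxrrrTuTuuT   [T ::= r]
rxrrrTuTuuT ⇒ rxrrrxRuuTuuT   [T ::= x R u]
rxrrrxRuuTuuT ⇒ rxrrrxSuuuTuuT   [R ::= S u]
rxrrrxSuuuTuuT ⇒ rxrrrxuuuuTuuT   [S ::= u]
rxrrrxuuuuTuuT ⇒ rxrrrxuuuuruuT   [T ::= r]
rxrrrxuuuuruuT ⇒ rxrrrxuuuuruuxRu   [T ::= x R u]
rxrrrxuuuuruuxRu ⇒ rxrrrxuuuuruuxuu   [R ::= u]

S ⇒ rTT ⇒ rxRuT ⇒ rxSuuT ⇒ rxrTTuuT ⇒ rxrSuTuuT ⇒ rxrrTTuTuuT ⇒ rxrrrTuTuuT ⇒ rxrrrxRuuTuuT ⇒ rxrrrxSuuuTuuT ⇒ rxrrrxuuuuTuuT ⇒ rxrrrxuuuuruuT ⇒ rxrrrxuuuuruuxRu ⇒ rxrrrxuuuuruuxuu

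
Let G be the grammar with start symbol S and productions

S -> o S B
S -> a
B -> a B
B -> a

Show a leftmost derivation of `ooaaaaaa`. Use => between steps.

S => oSB   [S -> o S B]
oSB => ooSBB   [S -> o S B]
ooSBB => ooaBB   [S -> a]
ooaBB => ooaaB   [B -> a]
ooaaB => ooaaaB   [B -> a B]
ooaaaB => ooaaaaB   [B -> a B]
ooaaaaB => ooaaaaaB   [B -> a B]
ooaaaaaB => ooaaaaaa   [B -> a]

S=>oSB=>ooSBB=>ooaBB=>ooaaB=>ooaaaB=>ooaaaaB=>ooaaaaaB=>ooaaaaaa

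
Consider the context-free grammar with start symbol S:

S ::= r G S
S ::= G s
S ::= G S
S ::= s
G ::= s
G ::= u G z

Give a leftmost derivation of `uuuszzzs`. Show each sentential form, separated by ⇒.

S ⇒ GS   [S ::= G S]
GS ⇒ uGzS   [G ::= u G z]
uGzS ⇒ uuGzzS   [G ::= u G z]
uuGzzS ⇒ uuuGzzzS   [G ::= u G z]
uuuGzzzS ⇒ uuuszzzS   [G ::= s]
uuuszzzS ⇒ uuuszzzs   [S ::= s]

S ⇒ GS ⇒ uGzS ⇒ uuGzzS ⇒ uuuGzzzS ⇒ uuuszzzS ⇒ uuuszzzs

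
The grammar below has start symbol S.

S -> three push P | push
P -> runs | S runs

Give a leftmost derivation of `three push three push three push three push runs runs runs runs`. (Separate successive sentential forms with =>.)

S => three push P => three push S runs => three push three push P runs => three push three push S runs runs => three push three push three push P runs runs => three push three push three push S runs runs runs => three push three push three push three push P runs runs runs => three push three push three push three push runs runs runs runs

S => three push P   [S -> three push P]
three push P => three push S runs   [P -> S runs]
three push S runs => three push three push P runs   [S -> three push P]
three push three push P runs => three push three push S runs runs   [P -> S runs]
three push three push S runs runs => three push three push three push P runs runs   [S -> three push P]
three push three push three push P runs runs => three push three push three push S runs runs runs   [P -> S runs]
three push three push three push S runs runs runs => three push three push three push three push P runs runs runs   [S -> three push P]
three push three push three push three push P runs runs runs => three push three push three push three push runs runs runs runs   [P -> runs]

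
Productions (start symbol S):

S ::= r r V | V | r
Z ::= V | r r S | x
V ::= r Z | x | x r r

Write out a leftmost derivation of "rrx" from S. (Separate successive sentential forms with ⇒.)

S⇒V⇒rZ⇒rV⇒rrZ⇒rrV⇒rrx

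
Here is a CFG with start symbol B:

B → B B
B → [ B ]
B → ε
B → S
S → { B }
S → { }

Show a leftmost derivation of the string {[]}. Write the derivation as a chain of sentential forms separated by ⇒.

B ⇒ BB ⇒ SB ⇒ {B}B ⇒ {[B]}B ⇒ {[]}B ⇒ {[]}

B ⇒ BB   [B → B B]
BB ⇒ SB   [B → S]
SB ⇒ {B}B   [S → { B }]
{B}B ⇒ {[B]}B   [B → [ B ]]
{[B]}B ⇒ {[]}B   [B → ε]
{[]}B ⇒ {[]}   [B → ε]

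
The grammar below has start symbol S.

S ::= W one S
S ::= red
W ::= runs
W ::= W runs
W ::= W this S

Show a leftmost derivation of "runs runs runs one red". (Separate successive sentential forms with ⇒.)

S ⇒ W one S ⇒ W runs one S ⇒ W runs runs one S ⇒ runs runs runs one S ⇒ runs runs runs one red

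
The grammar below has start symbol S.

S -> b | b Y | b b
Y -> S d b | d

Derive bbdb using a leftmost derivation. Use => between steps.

S=>bY=>bSdb=>bbdb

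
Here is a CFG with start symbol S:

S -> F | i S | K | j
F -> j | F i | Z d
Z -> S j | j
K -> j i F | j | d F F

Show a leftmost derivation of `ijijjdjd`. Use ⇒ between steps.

S⇒F⇒Zd⇒Sjd⇒iSjd⇒iKjd⇒ijiFjd⇒ijiZdjd⇒ijiSjdjd⇒ijiFjdjd⇒ijijjdjd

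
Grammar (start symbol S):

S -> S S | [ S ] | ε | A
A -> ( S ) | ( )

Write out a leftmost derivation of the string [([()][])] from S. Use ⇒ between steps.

S ⇒ [S]   [S -> [ S ]]
[S] ⇒ [A]   [S -> A]
[A] ⇒ [(S)]   [A -> ( S )]
[(S)] ⇒ [(SS)]   [S -> S S]
[(SS)] ⇒ [([S]S)]   [S -> [ S ]]
[([S]S)] ⇒ [([A]S)]   [S -> A]
[([A]S)] ⇒ [([()]S)]   [A -> ( )]
[([()]S)] ⇒ [([()][S])]   [S -> [ S ]]
[([()][S])] ⇒ [([()][])]   [S -> ε]

S ⇒ [S] ⇒ [A] ⇒ [(S)] ⇒ [(SS)] ⇒ [([S]S)] ⇒ [([A]S)] ⇒ [([()]S)] ⇒ [([()][S])] ⇒ [([()][])]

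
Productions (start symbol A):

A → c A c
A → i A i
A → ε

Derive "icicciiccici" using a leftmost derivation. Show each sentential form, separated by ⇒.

A ⇒ iAi   [A → i A i]
iAi ⇒ icAci   [A → c A c]
icAci ⇒ iciAici   [A → i A i]
iciAici ⇒ icicAcici   [A → c A c]
icicAcici ⇒ iciccAccici   [A → c A c]
iciccAccici ⇒ icicciAiccici   [A → i A i]
icicciAiccici ⇒ icicciiccici   [A → ε]

A ⇒ iAi ⇒ icAci ⇒ iciAici ⇒ icicAcici ⇒ iciccAccici ⇒ icicciAiccici ⇒ icicciiccici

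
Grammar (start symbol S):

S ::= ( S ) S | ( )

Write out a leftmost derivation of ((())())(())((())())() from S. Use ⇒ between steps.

S⇒(S)S⇒((S)S)S⇒((())S)S⇒((())())S⇒((())())(S)S⇒((())())(())S⇒((())())(())(S)S⇒((())())(())((S)S)S⇒((())())(())((())S)S⇒((())())(())((())())S⇒((())())(())((())())()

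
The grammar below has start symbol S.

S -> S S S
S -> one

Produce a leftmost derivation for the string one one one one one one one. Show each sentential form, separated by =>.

S => S S S => one S S => one S S S S => one S S S S S S => one one S S S S S => one one one S S S S => one one one one S S S => one one one one one S S => one one one one one one S => one one one one one one one

S => S S S   [S -> S S S]
S S S => one S S   [S -> one]
one S S => one S S S S   [S -> S S S]
one S S S S => one S S S S S S   [S -> S S S]
one S S S S S S => one one S S S S S   [S -> one]
one one S S S S S => one one one S S S S   [S -> one]
one one one S S S S => one one one one S S S   [S -> one]
one one one one S S S => one one one one one S S   [S -> one]
one one one one one S S => one one one one one one S   [S -> one]
one one one one one one S => one one one one one one one   [S -> one]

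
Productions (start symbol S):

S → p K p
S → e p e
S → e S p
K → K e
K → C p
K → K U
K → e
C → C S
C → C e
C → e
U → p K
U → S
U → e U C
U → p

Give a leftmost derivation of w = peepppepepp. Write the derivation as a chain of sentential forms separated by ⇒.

S⇒pKp⇒pKUp⇒pKeUp⇒pKUeUp⇒pKeUeUp⇒pKUeUeUp⇒pKUUeUeUp⇒pCpUUeUeUp⇒pCepUUeUeUp⇒peepUUeUeUp⇒peeppUeUeUp⇒peepppeUeUp⇒peepppepeUp⇒peepppepepp

S ⇒ pKp   [S → p K p]
pKp ⇒ pKUp   [K → K U]
pKUp ⇒ pKeUp   [K → K e]
pKeUp ⇒ pKUeUp   [K → K U]
pKUeUp ⇒ pKeUeUp   [K → K e]
pKeUeUp ⇒ pKUeUeUp   [K → K U]
pKUeUeUp ⇒ pKUUeUeUp   [K → K U]
pKUUeUeUp ⇒ pCpUUeUeUp   [K → C p]
pCpUUeUeUp ⇒ pCepUUeUeUp   [C → C e]
pCepUUeUeUp ⇒ peepUUeUeUp   [C → e]
peepUUeUeUp ⇒ peeppUeUeUp   [U → p]
peeppUeUeUp ⇒ peepppeUeUp   [U → p]
peepppeUeUp ⇒ peepppepeUp   [U → p]
peepppepeUp ⇒ peepppepepp   [U → p]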